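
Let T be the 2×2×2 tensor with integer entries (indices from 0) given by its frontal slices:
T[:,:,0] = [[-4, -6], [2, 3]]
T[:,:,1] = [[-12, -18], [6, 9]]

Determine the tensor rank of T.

1

Lower bound: T ≠ 0 (e.g. T[0,0,0] = -4), so rank(T) ≥ 1.
Upper bound: if T = a ∘ b ∘ c then every fibre of T is a multiple of the corresponding factor, so read the factors off the fibres through the nonzero entry T[0,0,0] = -4.
The mode-1 fibre T[:,0,0] = [-4, 2] gives a = [2, -1] (primitive direction); the mode-2 fibre T[0,:,0] = [-4, -6] gives b = [2, 3]; then c[k] = T[0,0,k] / (a[0]·b[0]) = [-4, -12] / 4 = [-1, -3].
Expanding [2, -1] ∘ [2, 3] ∘ [-1, -3] reproduces all 8 entries of T, so T = [2, -1] ∘ [2, 3] ∘ [-1, -3] and rank(T) ≤ 1.
These bounds meet, so rank(T) = 1.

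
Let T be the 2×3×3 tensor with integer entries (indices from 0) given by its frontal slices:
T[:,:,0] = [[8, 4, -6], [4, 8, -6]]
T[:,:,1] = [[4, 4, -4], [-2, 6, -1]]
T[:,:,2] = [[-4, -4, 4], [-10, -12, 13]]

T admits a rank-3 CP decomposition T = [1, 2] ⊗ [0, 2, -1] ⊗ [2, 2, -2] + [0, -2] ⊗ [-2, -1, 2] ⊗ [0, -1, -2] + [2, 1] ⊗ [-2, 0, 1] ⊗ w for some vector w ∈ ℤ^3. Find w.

w = [-2, -1, 1]

Subtract the known terms from T to get the rank-1 residual R = [2, 1] ⊗ [-2, 0, 1] ⊗ w, so R[i,j,k] = a[i]·b[j]·w[k]. Pick indices with nonzero a[0]·b[0] = (2)·(-2) = -4. Only the fibre through (0,0,·) is needed: R[0,0,:] = T[0,0,:] − Σₗ aₗ[0]bₗ[0]cₗ = [8, 4, -4] − (1)·(0)·[2, 2, -2] − (0)·(-2)·[0, -1, -2] = [8, 4, -4]. Then w[k] = R[0,0,k] / -4 for each k, giving w = [8, 4, -4] / -4 = [-2, -1, 1].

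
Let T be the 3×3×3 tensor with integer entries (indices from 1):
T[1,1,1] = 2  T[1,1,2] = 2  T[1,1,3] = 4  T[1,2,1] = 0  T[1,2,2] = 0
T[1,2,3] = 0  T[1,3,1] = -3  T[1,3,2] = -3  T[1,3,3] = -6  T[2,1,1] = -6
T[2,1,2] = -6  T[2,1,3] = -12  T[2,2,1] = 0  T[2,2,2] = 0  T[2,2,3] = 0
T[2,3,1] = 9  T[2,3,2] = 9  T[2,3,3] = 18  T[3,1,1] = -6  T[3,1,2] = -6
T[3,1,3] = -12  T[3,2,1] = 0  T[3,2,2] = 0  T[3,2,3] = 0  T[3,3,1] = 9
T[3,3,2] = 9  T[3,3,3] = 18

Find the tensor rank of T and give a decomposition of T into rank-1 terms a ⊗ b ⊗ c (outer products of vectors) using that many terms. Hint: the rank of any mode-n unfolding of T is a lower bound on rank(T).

Lower bound: T ≠ 0 (e.g. T[1,1,1] = 2), so rank(T) ≥ 1.
Upper bound: if T = a ⊗ b ⊗ c then every fibre of T is a multiple of the corresponding factor, so read the factors off the fibres through the nonzero entry T[1,1,1] = 2.
The mode-1 fibre T[:,1,1] = [2, -6, -6] gives a = [1, -3, -3] (primitive direction); the mode-2 fibre T[1,:,1] = [2, 0, -3] gives b = [2, 0, -3]; then c[k] = T[1,1,k] / (a[1]·b[1]) = [2, 2, 4] / 2 = [1, 1, 2].
Expanding [1, -3, -3] ⊗ [2, 0, -3] ⊗ [1, 1, 2] reproduces all 27 entries of T, so T = [1, -3, -3] ⊗ [2, 0, -3] ⊗ [1, 1, 2] and rank(T) ≤ 1.
These bounds meet, so rank(T) = 1.
Check entry T[3,2,1] = 0: (-3)·(0)·(1) = 0.

rank(T) = 1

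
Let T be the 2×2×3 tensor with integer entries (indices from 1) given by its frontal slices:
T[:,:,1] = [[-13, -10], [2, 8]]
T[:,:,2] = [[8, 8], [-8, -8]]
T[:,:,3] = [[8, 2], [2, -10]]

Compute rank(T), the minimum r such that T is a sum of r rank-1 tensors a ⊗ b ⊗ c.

Lower bound: the mode-3 unfolding of T (rows indexed by k, columns by (i,j) = (1,1), (1,2), (2,1), (2,2)) is [[-13, -10, 2, 8], [8, 8, -8, -8], [8, 2, 2, -10]].
There the 3×3 minor on rows k ∈ {1, 2, 3}, columns (i,j) ∈ {(1,1), (1,2), (2,1)} is det [[-13, -10, 2], [8, 8, -8], [8, 2, 2]] = 288 ≠ 0, so this unfolding has rank ≥ 3; CP rank is at least every unfolding rank, so rank(T) ≥ 3. (Unfolding ranks only ever bound the CP rank from below — rank(T) can be strictly larger than all of them — so the matching upper bound has to come from an explicit 3-term decomposition.)
Upper bound: T is a sum of 3 rank-1 terms, T = (1, -1) ⊗ (1, 1) ⊗ (-8, 8, 4) + (1, 1) ⊗ (1, 1) ⊗ (-4, 0, 2) + (1, 2) ⊗ (1, -2) ⊗ (-1, 0, 2) (written with every a and b primitive with positive leading entry and the scale carried by c; CP decompositions are not unique, and this one is verified by expanding entrywise), so rank(T) ≤ 3.
These bounds meet, so rank(T) = 3.

3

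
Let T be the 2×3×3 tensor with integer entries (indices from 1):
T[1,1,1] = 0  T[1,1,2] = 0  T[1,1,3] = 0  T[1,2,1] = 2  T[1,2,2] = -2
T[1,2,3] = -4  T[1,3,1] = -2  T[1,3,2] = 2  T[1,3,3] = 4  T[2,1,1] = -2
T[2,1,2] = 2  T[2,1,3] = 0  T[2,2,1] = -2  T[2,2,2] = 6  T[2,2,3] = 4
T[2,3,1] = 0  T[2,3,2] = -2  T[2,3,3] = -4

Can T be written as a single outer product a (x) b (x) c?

The mode-3 unfolding of T (rows indexed by k, columns by (i,j) = (1,1), (1,2), (1,3), (2,1), (2,2), (2,3)) is [[0, 2, -2, -2, -2, 0], [0, -2, 2, 2, 6, -2], [0, -4, 4, 0, 4, -4]].
There the 3×3 minor on rows k ∈ {1, 2, 3}, columns (i,j) ∈ {(1,2), (2,1), (2,2)} is det [[2, -2, -2], [-2, 2, 6], [-4, 0, 4]] = 32 ≠ 0, so this unfolding has rank ≥ 3; CP rank is at least every unfolding rank, so rank(T) ≥ 3.
In particular rank(T) ≥ 3 > 1, so T is not rank-1.

No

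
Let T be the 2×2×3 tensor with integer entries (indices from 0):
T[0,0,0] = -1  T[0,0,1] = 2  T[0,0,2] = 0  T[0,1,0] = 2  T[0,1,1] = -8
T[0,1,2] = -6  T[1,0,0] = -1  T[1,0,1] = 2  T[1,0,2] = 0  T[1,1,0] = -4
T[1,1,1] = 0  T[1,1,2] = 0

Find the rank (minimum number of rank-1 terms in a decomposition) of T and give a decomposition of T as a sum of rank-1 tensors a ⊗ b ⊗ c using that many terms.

rank(T) = 3

Lower bound: in the mode-3 unfolding of T (rows indexed by k, columns by (i,j)) the 3×3 minor on rows k ∈ {0, 1, 2}, columns (i,j) ∈ {(0,0), (0,1), (1,1)} is det [[-1, 2, -4], [2, -8, 0], [0, -6, 0]] = 48 ≠ 0, so that unfolding has rank ≥ 3 and hence rank(T) ≥ 3 (CP rank is at least every unfolding rank, though it can be larger).
Upper bound: T is a sum of 3 rank-1 terms, T = (1, -1) ⊗ (0, 1) ⊗ (2, -4, -4) + (1, 1) ⊗ (1, -2) ⊗ (-1, 2, 0) + (1, 2) ⊗ (0, 1) ⊗ (-2, 0, -2) (written with every a and b primitive with positive leading entry and the scale carried by c; CP decompositions are not unique, and this one is verified by expanding entrywise), so rank(T) ≤ 3.
These bounds meet, so rank(T) = 3.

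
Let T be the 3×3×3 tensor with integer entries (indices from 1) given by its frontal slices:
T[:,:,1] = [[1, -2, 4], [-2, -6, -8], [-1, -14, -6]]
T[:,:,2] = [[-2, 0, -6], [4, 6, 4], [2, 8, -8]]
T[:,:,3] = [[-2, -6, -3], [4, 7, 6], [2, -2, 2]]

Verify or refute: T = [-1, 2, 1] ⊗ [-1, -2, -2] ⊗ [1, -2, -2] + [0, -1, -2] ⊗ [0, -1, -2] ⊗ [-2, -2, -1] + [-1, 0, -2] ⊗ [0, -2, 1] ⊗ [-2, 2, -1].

Yes

Reconstruct entrywise from the claimed factors. For example, T[1,2,3] = -6 and Σₗ aₗ[1]bₗ[2]cₗ[3] = (-1)·(-2)·(-2) + (0)·(-1)·(-1) + (-1)·(-2)·(-1) = -6; checking all 27 entries, every one matches. The claim holds.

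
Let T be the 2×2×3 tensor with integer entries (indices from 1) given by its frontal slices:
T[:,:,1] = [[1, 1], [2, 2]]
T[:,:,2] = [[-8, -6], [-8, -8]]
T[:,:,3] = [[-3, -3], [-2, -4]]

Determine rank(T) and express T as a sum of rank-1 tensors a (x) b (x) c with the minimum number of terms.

Lower bound: the mode-3 unfolding of T (rows indexed by k, columns by (i,j) = (1,1), (1,2), (2,1), (2,2)) is [[1, 1, 2, 2], [-8, -6, -8, -8], [-3, -3, -2, -4]].
There the 3×3 minor on rows k ∈ {1, 2, 3}, columns (i,j) ∈ {(1,1), (1,2), (2,1)} is det [[1, 1, 2], [-8, -6, -8], [-3, -3, -2]] = 8 ≠ 0, so this unfolding has rank ≥ 3; CP rank is at least every unfolding rank, so rank(T) ≥ 3. (This is only a lower bound: in general the CP rank may exceed every unfolding rank, so we still need to exhibit 3 rank-1 terms summing to T.)
Upper bound: T is a sum of 3 rank-1 terms, T = (1, 1) (x) (2, 1) (x) (0, -4, -2) + (1, 2) (x) (1, -1) (x) (-1, 2, 1) + (1, 2) (x) (1, 0) (x) (2, -2, 0) (one valid choice — decompositions are not unique — normalised so each a, b is primitive with positive first nonzero entry; check it by expanding all entries), so rank(T) ≤ 3.
These bounds meet, so rank(T) = 3.

rank(T) = 3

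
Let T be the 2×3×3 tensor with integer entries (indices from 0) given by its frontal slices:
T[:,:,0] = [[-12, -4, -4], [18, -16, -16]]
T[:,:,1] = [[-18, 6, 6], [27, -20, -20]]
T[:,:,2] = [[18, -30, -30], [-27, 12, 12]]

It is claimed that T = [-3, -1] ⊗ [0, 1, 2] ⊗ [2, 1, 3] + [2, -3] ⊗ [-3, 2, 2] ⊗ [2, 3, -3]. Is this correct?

Reconstruct entry (0,1,0) from the claimed factors: Σₗ aₗ[0]bₗ[1]cₗ[0] = (-3)·(1)·(2) + (2)·(2)·(2) = 2, but T[0,1,0] = -4. The claim is false.

No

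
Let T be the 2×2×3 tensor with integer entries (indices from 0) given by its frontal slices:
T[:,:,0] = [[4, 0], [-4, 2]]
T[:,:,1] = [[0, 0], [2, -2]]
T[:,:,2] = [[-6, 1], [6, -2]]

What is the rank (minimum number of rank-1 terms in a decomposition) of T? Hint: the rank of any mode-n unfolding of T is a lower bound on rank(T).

3

Lower bound: the mode-3 unfolding of T (rows indexed by k, columns by (i,j) = (0,0), (0,1), (1,0), (1,1)) is [[4, 0, -4, 2], [0, 0, 2, -2], [-6, 1, 6, -2]].
There the 3×3 minor on rows k ∈ {0, 1, 2}, columns (i,j) ∈ {(0,0), (0,1), (1,0)} is det [[4, 0, -4], [0, 0, 2], [-6, 1, 6]] = -8 ≠ 0, so this unfolding has rank ≥ 3; CP rank is at least every unfolding rank, so rank(T) ≥ 3. (Unfolding ranks only ever bound the CP rank from below — rank(T) can be strictly larger than all of them — so the matching upper bound has to come from an explicit 3-term decomposition.)
Upper bound: T is a sum of 3 rank-1 terms, T = (0, 1) (x) (1, -1) (x) (-2, 2, 2) + (1, 0) (x) (2, 1) (x) (0, 0, 1) + (2, -1) (x) (1, 0) (x) (2, 0, -4) (written with every a and b primitive with positive leading entry and the scale carried by c; CP decompositions are not unique, and this one is verified by expanding entrywise), so rank(T) ≤ 3.
These bounds meet, so rank(T) = 3.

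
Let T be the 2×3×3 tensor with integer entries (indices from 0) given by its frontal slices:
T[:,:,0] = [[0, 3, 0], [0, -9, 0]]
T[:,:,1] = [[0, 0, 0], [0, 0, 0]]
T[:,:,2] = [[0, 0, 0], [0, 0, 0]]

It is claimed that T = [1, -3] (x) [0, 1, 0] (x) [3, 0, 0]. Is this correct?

Reconstruct entrywise from the claimed factors. For example, T[0,2,1] = 0 and Σₗ aₗ[0]bₗ[2]cₗ[1] = (1)·(0)·(0) = 0; checking all 18 entries, every one matches. The claim holds.

Yes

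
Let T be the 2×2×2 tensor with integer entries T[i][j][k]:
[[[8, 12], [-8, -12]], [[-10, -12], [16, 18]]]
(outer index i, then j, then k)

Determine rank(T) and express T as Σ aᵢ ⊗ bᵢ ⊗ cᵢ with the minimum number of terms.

rank(T) = 2

Lower bound: in the mode-3 unfolding of T (rows indexed by k, columns by (i,j)) the 2×2 minor on rows k ∈ {0, 1}, columns (i,j) ∈ {(0,0), (1,0)} is det [[8, -10], [12, -12]] = 24 ≠ 0, so that unfolding has rank ≥ 2 and hence rank(T) ≥ 2 (CP rank is at least every unfolding rank, though it can be larger).
Upper bound: with S_k = T[:,:,k], the two rank-1 terms a₁b₁ᵀ, a₂b₂ᵀ are the rank-1 members of the pencil x·S₀ + y·S₁.
det(x·S₀ + y·S₁) is 48·x² + 120·xy + 72·y² = 24·(2·x + 3·y)(x + y), vanishing at (x:y) = (3:-2) and (1:-1).
M₁ = 3·S₀ − 2·S₁ = [[0, 0], [-6, 12]] = (-6)·[0, 1][1, -2]ᵀ and M₂ = S₀ − S₁ = [[-4, 4], [2, -2]] = (-2)·[2, -1][1, -1]ᵀ, so take a₁ = [0, 1], b₁ = [1, -2], a₂ = [2, -1], b₂ = [1, -1].
Each slice is an integer combination of E₁ = a₁b₁ᵀ and E₂ = a₂b₂ᵀ: S₀ = −6·E₁ + 4·E₂, S₁ = −6·E₁ + 6·E₂; reading off coefficients, c₁ = [-6, -6] and c₂ = [4, 6].
Hence T = [0, 1] ⊗ [1, -2] ⊗ [-6, -6] + [2, -1] ⊗ [1, -1] ⊗ [4, 6], so rank(T) ≤ 2.
These bounds meet, so rank(T) = 2.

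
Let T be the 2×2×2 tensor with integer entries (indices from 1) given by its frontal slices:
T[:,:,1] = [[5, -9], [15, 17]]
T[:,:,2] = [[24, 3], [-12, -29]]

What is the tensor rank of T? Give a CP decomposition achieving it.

rank(T) = 2

Lower bound: the mode-3 unfolding of T (rows indexed by k, columns by (i,j) = (1,1), (1,2), (2,1), (2,2)) is [[5, -9, 15, 17], [24, 3, -12, -29]].
There the 2×2 minor on rows k ∈ {1, 2}, columns (i,j) ∈ {(1,1), (1,2)} is det [[5, -9], [24, 3]] = 231 ≠ 0, so this unfolding has rank ≥ 2; CP rank is at least every unfolding rank, so rank(T) ≥ 2. (Unfolding ranks only ever bound the CP rank from below — rank(T) can be strictly larger than all of them — so the matching upper bound has to come from an explicit 2-term decomposition.)
Upper bound — finding two terms. Write S_k = T[:,:,k] for the frontal slices: S₁ = [[5, -9], [15, 17]], S₂ = [[24, 3], [-12, -29]].
If T = a₁ ∘ b₁ ∘ c₁ + a₂ ∘ b₂ ∘ c₂ then each S_k = c₁[k]·a₁b₁ᵀ + c₂[k]·a₂b₂ᵀ. S₁ and S₂ are linearly independent, so a₁b₁ᵀ and a₂b₂ᵀ must span the same plane of matrices: they are the rank-1 matrices of the form x·S₁ + y·S₂.
det(x·S₁ + y·S₂) is 220·x² + 110·xy − 660·y² = 110·(2·x − 3·y)(x + 2·y), vanishing at (x:y) = (3:2) and (2:-1).
M₁ = 3·S₁ + 2·S₂ = [[63, -21], [21, -7]] = 7·[3, 1][3, -1]ᵀ and M₂ = 2·S₁ − S₂ = [[-14, -21], [42, 63]] = (-7)·[1, -3][2, 3]ᵀ, so take a₁ = [3, 1], b₁ = [3, -1], a₂ = [1, -3], b₂ = [2, 3].
Each slice is an integer combination of E₁ = a₁b₁ᵀ and E₂ = a₂b₂ᵀ: S₁ = E₁ − 2·E₂, S₂ = 2·E₁ + 3·E₂; reading off coefficients, c₁ = [1, 2] and c₂ = [-2, 3].
Hence T = [3, 1] ∘ [3, -1] ∘ [1, 2] + [1, -3] ∘ [2, 3] ∘ [-2, 3], so rank(T) ≤ 2.
These bounds meet, so rank(T) = 2.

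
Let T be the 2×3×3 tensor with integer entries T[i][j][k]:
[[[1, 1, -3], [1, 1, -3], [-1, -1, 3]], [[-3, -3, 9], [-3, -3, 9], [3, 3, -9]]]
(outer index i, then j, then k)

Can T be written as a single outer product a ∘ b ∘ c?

Yes

If T = a ∘ b ∘ c then every fibre of T is a multiple of the corresponding factor, so read the factors off the fibres through the nonzero entry T[0,0,0] = 1.
The mode-1 fibre T[:,0,0] = [1, -3] gives a = [1, -3] (primitive direction); the mode-2 fibre T[0,:,0] = [1, 1, -1] gives b = [1, 1, -1]; then c[k] = T[0,0,k] / (a[0]·b[0]) = [1, 1, -3] / 1 = [1, 1, -3].
Expanding [1, -3] ∘ [1, 1, -1] ∘ [1, 1, -3] reproduces all 18 entries of T, so T = [1, -3] ∘ [1, 1, -1] ∘ [1, 1, -3] and rank(T) ≤ 1.
Equivalently every frontal slice T[:,:,k] is c[k] times the rank-1 matrix [1, -3] ∘ [1, 1, -1]. So T has rank 1 (it is nonzero).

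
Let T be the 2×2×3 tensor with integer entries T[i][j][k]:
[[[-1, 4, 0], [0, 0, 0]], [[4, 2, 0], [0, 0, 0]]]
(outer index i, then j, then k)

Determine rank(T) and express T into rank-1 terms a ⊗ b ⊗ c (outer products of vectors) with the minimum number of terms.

Lower bound: the mode-3 unfolding of T (rows indexed by k, columns by (i,j) = (0,0), (0,1), (1,0), (1,1)) is [[-1, 0, 4, 0], [4, 0, 2, 0], [0, 0, 0, 0]].
There the 2×2 minor on rows k ∈ {0, 1}, columns (i,j) ∈ {(0,0), (1,0)} is det [[-1, 4], [4, 2]] = -18 ≠ 0, so this unfolding has rank ≥ 2; CP rank is at least every unfolding rank, so rank(T) ≥ 2. (Unfolding ranks only ever bound the CP rank from below — rank(T) can be strictly larger than all of them — so the matching upper bound has to come from an explicit 2-term decomposition.)
Upper bound — finding two terms. Every mode-2 slice of T is a multiple of one matrix: T[:,j,:] = b[j]·M with b = (1, 0) and M = [[-1, 4, 0], [4, 2, 0]] (rows indexed by i, columns by k). So it suffices to write M as a sum of two rank-1 matrices.
Splitting M by its rows (i = 0, 1), M = (1, 0)(-1, 4, 0)ᵀ + (0, 1)(4, 2, 0)ᵀ.
Hence T = (1, 0) ⊗ (1, 0) ⊗ (-1, 4, 0) + (0, 1) ⊗ (1, 0) ⊗ (4, 2, 0), so rank(T) ≤ 2.
These bounds meet, so rank(T) = 2.

rank(T) = 2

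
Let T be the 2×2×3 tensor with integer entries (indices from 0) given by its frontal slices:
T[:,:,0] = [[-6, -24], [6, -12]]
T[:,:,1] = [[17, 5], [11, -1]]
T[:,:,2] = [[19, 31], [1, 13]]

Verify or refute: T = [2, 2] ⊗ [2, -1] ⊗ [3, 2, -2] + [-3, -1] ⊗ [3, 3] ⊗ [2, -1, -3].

Reconstruct entrywise from the claimed factors. For example, T[1,1,1] = -1 and Σₗ aₗ[1]bₗ[1]cₗ[1] = (2)·(-1)·(2) + (-1)·(3)·(-1) = -1; checking all 12 entries, every one matches. The claim holds.

Yes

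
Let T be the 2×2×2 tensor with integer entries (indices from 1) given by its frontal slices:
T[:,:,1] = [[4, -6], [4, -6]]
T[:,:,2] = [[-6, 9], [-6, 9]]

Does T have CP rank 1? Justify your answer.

Yes

If T = a ⊗ b ⊗ c then every fibre of T is a multiple of the corresponding factor, so read the factors off the fibres through the nonzero entry T[1,1,1] = 4.
The mode-1 fibre T[:,1,1] = [4, 4] gives a = [1, 1] (primitive direction); the mode-2 fibre T[1,:,1] = [4, -6] gives b = [2, -3]; then c[k] = T[1,1,k] / (a[1]·b[1]) = [4, -6] / 2 = [2, -3].
Expanding [1, 1] ⊗ [2, -3] ⊗ [2, -3] reproduces all 8 entries of T, so T = [1, 1] ⊗ [2, -3] ⊗ [2, -3] and rank(T) ≤ 1.
Equivalently every frontal slice T[:,:,k] is c[k] times the rank-1 matrix [1, 1] ⊗ [2, -3]. So T has rank 1 (it is nonzero).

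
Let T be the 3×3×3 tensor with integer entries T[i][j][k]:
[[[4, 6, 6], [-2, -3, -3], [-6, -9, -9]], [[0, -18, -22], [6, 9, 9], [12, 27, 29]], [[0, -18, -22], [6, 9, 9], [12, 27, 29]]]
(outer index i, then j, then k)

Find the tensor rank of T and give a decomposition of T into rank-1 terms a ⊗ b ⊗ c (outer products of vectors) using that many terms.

rank(T) = 2

Lower bound: the mode-1 unfolding of T (rows indexed by i, columns by (j,k) = (0,0), (0,1), (0,2), (1,0), (1,1), (1,2), (2,0), (2,1), (2,2)) is [[4, 6, 6, -2, -3, -3, -6, -9, -9], [0, -18, -22, 6, 9, 9, 12, 27, 29], [0, -18, -22, 6, 9, 9, 12, 27, 29]].
There the 2×2 minor on rows i ∈ {0, 1}, columns (j,k) ∈ {(0,0), (0,1)} is det [[4, 6], [0, -18]] = -72 ≠ 0, so this unfolding has rank ≥ 2; CP rank is at least every unfolding rank, so rank(T) ≥ 2. (This is only a lower bound: in general the CP rank may exceed every unfolding rank, so we still need to exhibit 2 rank-1 terms summing to T.)
Upper bound — finding two terms. Write S_k = T[:,:,k] for the frontal slices: S₀ = [[4, -2, -6], [0, 6, 12], [0, 6, 12]], S₁ = [[6, -3, -9], [-18, 9, 27], [-18, 9, 27]], S₂ = [[6, -3, -9], [-22, 9, 29], [-22, 9, 29]].
If T = a₁ ⊗ b₁ ⊗ c₁ + a₂ ⊗ b₂ ⊗ c₂ then each S_k = c₁[k]·a₁b₁ᵀ + c₂[k]·a₂b₂ᵀ. S₀ and S₁ are linearly independent, so a₁b₁ᵀ and a₂b₂ᵀ must span the same plane of matrices: they are the rank-1 matrices of the form x·S₀ + y·S₁.
The 2×2 minor of x·S₀ + y·S₁ on rows {0,1}, columns {0,1} is 24·x² + 36·xy = 12·(2·x + 3·y)(x), vanishing at (x:y) = (3:-2) and (0:1).
M₁ = 3·S₀ − 2·S₁ = [[0, 0, 0], [36, 0, -18], [36, 0, -18]] = 18·[0, 1, 1][2, 0, -1]ᵀ and M₂ = S₁ = [[6, -3, -9], [-18, 9, 27], [-18, 9, 27]] = 3·[1, -3, -3][2, -1, -3]ᵀ, so take a₁ = [0, 1, 1], b₁ = [2, 0, -1], a₂ = [1, -3, -3], b₂ = [2, -1, -3].
Each slice is an integer combination of E₁ = a₁b₁ᵀ and E₂ = a₂b₂ᵀ: S₀ = 6·E₁ + 2·E₂, S₁ = 3·E₂, S₂ = −2·E₁ + 3·E₂; reading off coefficients, c₁ = [6, 0, -2] and c₂ = [2, 3, 3].
Hence T = [0, 1, 1] ⊗ [2, 0, -1] ⊗ [6, 0, -2] + [1, -3, -3] ⊗ [2, -1, -3] ⊗ [2, 3, 3], so rank(T) ≤ 2.
These bounds meet, so rank(T) = 2.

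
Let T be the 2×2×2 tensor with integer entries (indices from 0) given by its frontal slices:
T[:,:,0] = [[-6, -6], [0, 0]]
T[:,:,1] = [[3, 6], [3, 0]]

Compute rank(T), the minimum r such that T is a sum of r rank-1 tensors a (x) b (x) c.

Lower bound: the mode-3 unfolding of T (rows indexed by k, columns by (i,j) = (0,0), (0,1), (1,0), (1,1)) is [[-6, -6, 0, 0], [3, 6, 3, 0]].
There the 2×2 minor on rows k ∈ {0, 1}, columns (i,j) ∈ {(0,0), (0,1)} is det [[-6, -6], [3, 6]] = -18 ≠ 0, so this unfolding has rank ≥ 2; CP rank is at least every unfolding rank, so rank(T) ≥ 2. (This is only a lower bound: in general the CP rank may exceed every unfolding rank, so we still need to exhibit 2 rank-1 terms summing to T.)
Upper bound — finding two terms. Write S_k = T[:,:,k] for the frontal slices: S₀ = [[-6, -6], [0, 0]], S₁ = [[3, 6], [3, 0]].
If T = a₁ (x) b₁ (x) c₁ + a₂ (x) b₂ (x) c₂ then each S_k = c₁[k]·a₁b₁ᵀ + c₂[k]·a₂b₂ᵀ. S₀ and S₁ are linearly independent, so a₁b₁ᵀ and a₂b₂ᵀ must span the same plane of matrices: they are the rank-1 matrices of the form x·S₀ + y·S₁.
det(x·S₀ + y·S₁) is 18·xy − 18·y² = 18·(x − y)(y), vanishing at (x:y) = (1:1) and (1:0).
M₁ = S₀ + S₁ = [[-3, 0], [3, 0]] = (-3)·[1, -1][1, 0]ᵀ and M₂ = S₀ = [[-6, -6], [0, 0]] = (-6)·[1, 0][1, 1]ᵀ, so take a₁ = [1, -1], b₁ = [1, 0], a₂ = [1, 0], b₂ = [1, 1].
Each slice is an integer combination of E₁ = a₁b₁ᵀ and E₂ = a₂b₂ᵀ: S₀ = −6·E₂, S₁ = −3·E₁ + 6·E₂; reading off coefficients, c₁ = [0, -3] and c₂ = [-6, 6].
Hence T = [1, -1] (x) [1, 0] (x) [0, -3] + [1, 0] (x) [1, 1] (x) [-6, 6], so rank(T) ≤ 2.
These bounds meet, so rank(T) = 2.

2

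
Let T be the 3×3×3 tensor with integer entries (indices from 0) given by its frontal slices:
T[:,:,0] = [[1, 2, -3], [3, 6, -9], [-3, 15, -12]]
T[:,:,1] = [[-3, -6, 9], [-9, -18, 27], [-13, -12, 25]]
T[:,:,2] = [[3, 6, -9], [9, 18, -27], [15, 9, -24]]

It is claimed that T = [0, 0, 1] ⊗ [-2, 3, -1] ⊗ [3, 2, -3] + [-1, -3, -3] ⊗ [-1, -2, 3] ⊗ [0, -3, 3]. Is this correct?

Reconstruct entry (0,0,0) from the claimed factors: Σₗ aₗ[0]bₗ[0]cₗ[0] = (0)·(-2)·(3) + (-1)·(-1)·(0) = 0, but T[0,0,0] = 1. The claim is false.

No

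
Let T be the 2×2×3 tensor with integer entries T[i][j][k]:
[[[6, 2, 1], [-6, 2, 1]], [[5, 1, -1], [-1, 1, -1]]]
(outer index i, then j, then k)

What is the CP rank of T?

Lower bound: the mode-3 unfolding of T (rows indexed by k, columns by (i,j) = (0,0), (0,1), (1,0), (1,1)) is [[6, -6, 5, -1], [2, 2, 1, 1], [1, 1, -1, -1]].
There the 3×3 minor on rows k ∈ {0, 1, 2}, columns (i,j) ∈ {(0,0), (0,1), (1,0)} is det [[6, -6, 5], [2, 2, 1], [1, 1, -1]] = -36 ≠ 0, so this unfolding has rank ≥ 3; CP rank is at least every unfolding rank, so rank(T) ≥ 3. (This is only a lower bound: in general the CP rank may exceed every unfolding rank, so we still need to exhibit 3 rank-1 terms summing to T.)
Upper bound: T is a sum of 3 rank-1 terms, T = (0, 1) ⊗ (1, 1) ⊗ (1, -1, -2) + (1, 1) ⊗ (1, 1) ⊗ (2, 2, 1) + (2, 1) ⊗ (1, -2) ⊗ (2, 0, 0) (written with every a and b primitive with positive leading entry and the scale carried by c; CP decompositions are not unique, and this one is verified by expanding entrywise), so rank(T) ≤ 3.
These bounds meet, so rank(T) = 3.
Check entry T[1,0,0] = 5: (1)·(1)·(1) + (1)·(1)·(2) + (1)·(1)·(2) = 5.

3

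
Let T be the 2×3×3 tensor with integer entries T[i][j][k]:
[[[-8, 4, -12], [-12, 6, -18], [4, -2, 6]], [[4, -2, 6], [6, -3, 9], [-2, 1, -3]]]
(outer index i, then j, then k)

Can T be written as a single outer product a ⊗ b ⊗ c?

If T = a ⊗ b ⊗ c then every fibre of T is a multiple of the corresponding factor, so read the factors off the fibres through the nonzero entry T[0,0,0] = -8.
The mode-1 fibre T[:,0,0] = [-8, 4] gives a = [2, -1] (primitive direction); the mode-2 fibre T[0,:,0] = [-8, -12, 4] gives b = [2, 3, -1]; then c[k] = T[0,0,k] / (a[0]·b[0]) = [-8, 4, -12] / 4 = [-2, 1, -3].
Expanding [2, -1] ⊗ [2, 3, -1] ⊗ [-2, 1, -3] reproduces all 18 entries of T, so T = [2, -1] ⊗ [2, 3, -1] ⊗ [-2, 1, -3] and rank(T) ≤ 1.
Equivalently every frontal slice T[:,:,k] is c[k] times the rank-1 matrix [2, -1] ⊗ [2, 3, -1]. So T has rank 1 (it is nonzero).

Yes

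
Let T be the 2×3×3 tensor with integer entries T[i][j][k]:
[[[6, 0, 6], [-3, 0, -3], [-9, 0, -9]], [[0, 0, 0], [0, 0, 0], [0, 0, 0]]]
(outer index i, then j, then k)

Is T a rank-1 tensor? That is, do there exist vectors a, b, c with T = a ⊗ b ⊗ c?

Yes

If T = a ⊗ b ⊗ c then every fibre of T is a multiple of the corresponding factor, so read the factors off the fibres through the nonzero entry T[0,0,0] = 6.
The mode-1 fibre T[:,0,0] = [6, 0] gives a = [1, 0] (primitive direction); the mode-2 fibre T[0,:,0] = [6, -3, -9] gives b = [2, -1, -3]; then c[k] = T[0,0,k] / (a[0]·b[0]) = [6, 0, 6] / 2 = [3, 0, 3].
Expanding [1, 0] ⊗ [2, -1, -3] ⊗ [3, 0, 3] reproduces all 18 entries of T, so T = [1, 0] ⊗ [2, -1, -3] ⊗ [3, 0, 3] and rank(T) ≤ 1.
Equivalently every frontal slice T[:,:,k] is c[k] times the rank-1 matrix [1, 0] ⊗ [2, -1, -3]. So T has rank 1 (it is nonzero).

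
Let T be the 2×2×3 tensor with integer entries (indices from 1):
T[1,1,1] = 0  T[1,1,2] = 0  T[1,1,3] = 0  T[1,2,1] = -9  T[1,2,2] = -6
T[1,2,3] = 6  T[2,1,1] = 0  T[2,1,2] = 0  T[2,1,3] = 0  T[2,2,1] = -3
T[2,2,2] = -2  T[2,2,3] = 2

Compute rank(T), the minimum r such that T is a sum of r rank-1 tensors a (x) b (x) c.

Lower bound: T ≠ 0 (e.g. T[1,2,1] = -9), so rank(T) ≥ 1.
Upper bound: the mode-1 fibre T[:,2,1] = [-9, -3] gives a = (3, 1) (primitive direction); the mode-2 fibre T[1,:,1] = [0, -9] gives b = (0, 1); then c[k] = T[1,2,k] / (a[1]·b[2]) = [-9, -6, 6] / 3 = (-3, -2, 2).
Expanding (3, 1) (x) (0, 1) (x) (-3, -2, 2) reproduces all 12 entries of T, so T = (3, 1) (x) (0, 1) (x) (-3, -2, 2) and rank(T) ≤ 1.
These bounds meet, so rank(T) = 1.

1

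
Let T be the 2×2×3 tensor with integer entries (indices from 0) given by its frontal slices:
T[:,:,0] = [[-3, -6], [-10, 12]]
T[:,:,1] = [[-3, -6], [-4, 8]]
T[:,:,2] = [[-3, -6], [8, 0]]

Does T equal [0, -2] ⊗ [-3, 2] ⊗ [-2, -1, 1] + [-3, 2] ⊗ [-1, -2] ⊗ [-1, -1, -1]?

Yes

Reconstruct entrywise from the claimed factors. For example, T[1,0,2] = 8 and Σₗ aₗ[1]bₗ[0]cₗ[2] = (-2)·(-3)·(1) + (2)·(-1)·(-1) = 8; checking all 12 entries, every one matches. The claim holds.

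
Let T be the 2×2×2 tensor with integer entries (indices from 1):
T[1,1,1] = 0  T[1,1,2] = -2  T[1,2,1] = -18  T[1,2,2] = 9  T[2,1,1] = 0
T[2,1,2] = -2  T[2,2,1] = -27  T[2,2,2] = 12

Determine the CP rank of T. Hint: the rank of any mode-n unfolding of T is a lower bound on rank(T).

2

Lower bound: the mode-2 unfolding of T (rows indexed by j, columns by (i,k) = (1,1), (1,2), (2,1), (2,2)) is [[0, -2, 0, -2], [-18, 9, -27, 12]].
There the 2×2 minor on rows j ∈ {1, 2}, columns (i,k) ∈ {(1,1), (1,2)} is det [[0, -2], [-18, 9]] = -36 ≠ 0, so this unfolding has rank ≥ 2; CP rank is at least every unfolding rank, so rank(T) ≥ 2. (Flattening ranks never certify an upper bound on CP rank; for that we must actually write T with 2 rank-1 terms.)
Upper bound — finding two terms. Write S_k = T[:,:,k] for the frontal slices: S₁ = [[0, -18], [0, -27]], S₂ = [[-2, 9], [-2, 12]].
If T = a₁ ⊗ b₁ ⊗ c₁ + a₂ ⊗ b₂ ⊗ c₂ then each S_k = c₁[k]·a₁b₁ᵀ + c₂[k]·a₂b₂ᵀ. S₁ and S₂ are linearly independent, so a₁b₁ᵀ and a₂b₂ᵀ must span the same plane of matrices: they are the rank-1 matrices of the form x·S₁ + y·S₂.
det(x·S₁ + y·S₂) is 18·xy − 6·y² = 6·(3·x − y)(y), vanishing at (x:y) = (1:3) and (1:0).
M₁ = S₁ + 3·S₂ = [[-6, 9], [-6, 9]] = (-3)·[1, 1][2, -3]ᵀ and M₂ = S₁ = [[0, -18], [0, -27]] = (-9)·[2, 3][0, 1]ᵀ, so take a₁ = [1, 1], b₁ = [2, -3], a₂ = [2, 3], b₂ = [0, 1].
Each slice is an integer combination of E₁ = a₁b₁ᵀ and E₂ = a₂b₂ᵀ: S₁ = −9·E₂, S₂ = −E₁ + 3·E₂; reading off coefficients, c₁ = [0, -1] and c₂ = [-9, 3].
Hence T = [1, 1] ⊗ [2, -3] ⊗ [0, -1] + [2, 3] ⊗ [0, 1] ⊗ [-9, 3], so rank(T) ≤ 2.
These bounds meet, so rank(T) = 2.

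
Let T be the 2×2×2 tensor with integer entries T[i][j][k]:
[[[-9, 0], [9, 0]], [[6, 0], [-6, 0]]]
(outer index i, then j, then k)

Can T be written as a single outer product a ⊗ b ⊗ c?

If T = a ⊗ b ⊗ c then every fibre of T is a multiple of the corresponding factor, so read the factors off the fibres through the nonzero entry T[0,0,0] = -9.
The mode-1 fibre T[:,0,0] = [-9, 6] gives a = (3, -2) (primitive direction); the mode-2 fibre T[0,:,0] = [-9, 9] gives b = (1, -1); then c[k] = T[0,0,k] / (a[0]·b[0]) = [-9, 0] / 3 = (-3, 0).
Expanding (3, -2) ⊗ (1, -1) ⊗ (-3, 0) reproduces all 8 entries of T, so T = (3, -2) ⊗ (1, -1) ⊗ (-3, 0) and rank(T) ≤ 1.
Equivalently every frontal slice T[:,:,k] is c[k] times the rank-1 matrix (3, -2) ⊗ (1, -1). So T has rank 1 (it is nonzero).

Yes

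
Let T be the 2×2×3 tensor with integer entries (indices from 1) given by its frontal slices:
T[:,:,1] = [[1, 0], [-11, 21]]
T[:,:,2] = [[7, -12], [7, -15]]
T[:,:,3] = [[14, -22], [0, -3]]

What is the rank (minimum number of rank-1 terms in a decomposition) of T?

Lower bound: in the mode-1 unfolding of T (rows indexed by i, columns by (j,k)) the 2×2 minor on rows i ∈ {1, 2}, columns (j,k) ∈ {(1,1), (1,2)} is det [[1, 7], [-11, 7]] = 84 ≠ 0, so that unfolding has rank ≥ 2 and hence rank(T) ≥ 2 (CP rank is at least every unfolding rank, though it can be larger).
Upper bound: with S_k = T[:,:,k], the two rank-1 terms a₁b₁ᵀ, a₂b₂ᵀ are the rank-1 members of the pencil x·S₁ + y·S₂.
det(x·S₁ + y·S₂) is 21·x² − 21·y² = 21·(x − y)(x + y), vanishing at (x:y) = (1:1) and (1:-1).
M₁ = S₁ + S₂ = [[8, -12], [-4, 6]] = 2·(2, -1)(2, -3)ᵀ and M₂ = S₁ − S₂ = [[-6, 12], [-18, 36]] = (-6)·(1, 3)(1, -2)ᵀ, so take a₁ = (2, -1), b₁ = (2, -3), a₂ = (1, 3), b₂ = (1, -2).
Each slice is an integer combination of E₁ = a₁b₁ᵀ and E₂ = a₂b₂ᵀ: S₁ = E₁ − 3·E₂, S₂ = E₁ + 3·E₂, S₃ = 3·E₁ + 2·E₂; reading off coefficients, c₁ = (1, 1, 3) and c₂ = (-3, 3, 2).
Hence T = (2, -1) ⊗ (2, -3) ⊗ (1, 1, 3) + (1, 3) ⊗ (1, -2) ⊗ (-3, 3, 2), so rank(T) ≤ 2.
These bounds meet, so rank(T) = 2.

2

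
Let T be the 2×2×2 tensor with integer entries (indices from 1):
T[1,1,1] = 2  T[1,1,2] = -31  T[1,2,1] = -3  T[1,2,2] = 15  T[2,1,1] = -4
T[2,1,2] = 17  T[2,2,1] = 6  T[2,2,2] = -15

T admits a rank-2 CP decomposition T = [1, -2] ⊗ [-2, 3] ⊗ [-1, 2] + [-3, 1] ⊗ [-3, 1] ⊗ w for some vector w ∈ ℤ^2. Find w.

w = [0, -3]

Subtract the known terms from T to get the rank-1 residual R = [-3, 1] ⊗ [-3, 1] ⊗ w, so R[i,j,k] = a[i]·b[j]·w[k]. Pick indices with nonzero a[1]·b[1] = (-3)·(-3) = 9. Only the fibre through (1,1,·) is needed: R[1,1,:] = T[1,1,:] − Σₗ aₗ[1]bₗ[1]cₗ = [2, -31] − (1)·(-2)·[-1, 2] = [0, -27]. Then w[k] = R[1,1,k] / 9 for each k, giving w = [0, -27] / 9 = [0, -3].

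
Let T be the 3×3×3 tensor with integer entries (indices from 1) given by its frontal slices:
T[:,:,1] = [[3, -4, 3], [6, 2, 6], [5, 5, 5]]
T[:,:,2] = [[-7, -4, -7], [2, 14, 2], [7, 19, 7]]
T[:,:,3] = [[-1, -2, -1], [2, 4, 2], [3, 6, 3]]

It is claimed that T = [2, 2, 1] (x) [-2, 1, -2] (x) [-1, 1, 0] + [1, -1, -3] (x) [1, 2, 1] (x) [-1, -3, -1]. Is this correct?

Reconstruct entry (2,1,1) from the claimed factors: Σₗ aₗ[2]bₗ[1]cₗ[1] = (2)·(-2)·(-1) + (-1)·(1)·(-1) = 5, but T[2,1,1] = 6. The claim is false.

No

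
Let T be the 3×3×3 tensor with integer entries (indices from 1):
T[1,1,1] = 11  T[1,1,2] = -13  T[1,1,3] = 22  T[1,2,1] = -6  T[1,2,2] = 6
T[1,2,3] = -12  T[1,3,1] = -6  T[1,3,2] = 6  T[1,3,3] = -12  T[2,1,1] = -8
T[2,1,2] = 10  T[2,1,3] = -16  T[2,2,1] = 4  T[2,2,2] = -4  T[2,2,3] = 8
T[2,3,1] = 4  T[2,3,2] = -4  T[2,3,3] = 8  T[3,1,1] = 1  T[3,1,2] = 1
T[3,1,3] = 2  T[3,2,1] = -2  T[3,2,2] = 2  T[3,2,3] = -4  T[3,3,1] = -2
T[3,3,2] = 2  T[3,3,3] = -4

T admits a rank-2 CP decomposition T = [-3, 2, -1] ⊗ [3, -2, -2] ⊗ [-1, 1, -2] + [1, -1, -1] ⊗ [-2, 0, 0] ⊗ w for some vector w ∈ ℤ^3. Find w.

Subtract the known terms from T to get the rank-1 residual R = [1, -1, -1] ⊗ [-2, 0, 0] ⊗ w, so R[i,j,k] = a[i]·b[j]·w[k]. Pick indices with nonzero a[1]·b[1] = (1)·(-2) = -2. Only the fibre through (1,1,·) is needed: R[1,1,:] = T[1,1,:] − Σₗ aₗ[1]bₗ[1]cₗ = [11, -13, 22] − (-3)·(3)·[-1, 1, -2] = [2, -4, 4]. Then w[k] = R[1,1,k] / -2 for each k, giving w = [2, -4, 4] / -2 = [-1, 2, -2].

w = [-1, 2, -2]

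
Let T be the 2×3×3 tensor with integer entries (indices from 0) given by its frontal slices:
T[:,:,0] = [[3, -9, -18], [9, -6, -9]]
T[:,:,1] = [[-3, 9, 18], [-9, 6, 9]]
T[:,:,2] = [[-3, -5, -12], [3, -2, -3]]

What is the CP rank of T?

Lower bound: in the mode-1 unfolding of T (rows indexed by i, columns by (j,k)) the 2×2 minor on rows i ∈ {0, 1}, columns (j,k) ∈ {(0,0), (0,2)} is det [[3, -3], [9, 3]] = 36 ≠ 0, so that unfolding has rank ≥ 2 and hence rank(T) ≥ 2 (CP rank is at least every unfolding rank, though it can be larger).
Upper bound: with S_k = T[:,:,k], the two rank-1 terms a₁b₁ᵀ, a₂b₂ᵀ are the rank-1 members of the pencil x·S₀ + y·S₂.
The 2×2 minor of x·S₀ + y·S₂ on rows {0,1}, columns {0,1} is 63·x² + 84·xy + 21·y² = 21·(x + y)(3·x + y), vanishing at (x:y) = (1:-1) and (1:-3).
M₁ = S₀ − S₂ = [[6, -4, -6], [6, -4, -6]] = 2·[1, 1][3, -2, -3]ᵀ and M₂ = S₀ − 3·S₂ = [[12, 6, 18], [0, 0, 0]] = 6·[1, 0][2, 1, 3]ᵀ, so take a₁ = [1, 1], b₁ = [3, -2, -3], a₂ = [1, 0], b₂ = [2, 1, 3].
Each slice is an integer combination of E₁ = a₁b₁ᵀ and E₂ = a₂b₂ᵀ: S₀ = 3·E₁ − 3·E₂, S₁ = −3·E₁ + 3·E₂, S₂ = E₁ − 3·E₂; reading off coefficients, c₁ = [3, -3, 1] and c₂ = [-3, 3, -3].
Hence T = [1, 1] (x) [3, -2, -3] (x) [3, -3, 1] + [1, 0] (x) [2, 1, 3] (x) [-3, 3, -3], so rank(T) ≤ 2.
These bounds meet, so rank(T) = 2.

2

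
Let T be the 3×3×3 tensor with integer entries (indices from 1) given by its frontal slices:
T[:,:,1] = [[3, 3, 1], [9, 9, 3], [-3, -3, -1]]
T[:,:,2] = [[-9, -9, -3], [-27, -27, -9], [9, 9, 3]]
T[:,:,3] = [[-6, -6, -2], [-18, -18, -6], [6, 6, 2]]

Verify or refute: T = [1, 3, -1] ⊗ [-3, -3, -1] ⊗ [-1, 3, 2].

Yes

Reconstruct entrywise from the claimed factors. For example, T[1,1,2] = -9 and Σₗ aₗ[1]bₗ[1]cₗ[2] = (1)·(-3)·(3) = -9; checking all 27 entries, every one matches. The claim holds.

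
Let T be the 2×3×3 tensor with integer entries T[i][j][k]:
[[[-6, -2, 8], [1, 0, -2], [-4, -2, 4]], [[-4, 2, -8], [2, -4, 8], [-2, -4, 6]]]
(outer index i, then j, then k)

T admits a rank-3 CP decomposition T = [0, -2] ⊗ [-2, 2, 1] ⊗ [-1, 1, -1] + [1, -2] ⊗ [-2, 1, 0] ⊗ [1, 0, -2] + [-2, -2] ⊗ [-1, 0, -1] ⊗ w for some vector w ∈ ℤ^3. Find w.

w = [-2, -1, 2]

Subtract the known terms from T to get the rank-1 residual R = [-2, -2] ⊗ [-1, 0, -1] ⊗ w, so R[i,j,k] = a[i]·b[j]·w[k]. Pick indices with nonzero a[0]·b[0] = (-2)·(-1) = 2. Only the fibre through (0,0,·) is needed: R[0,0,:] = T[0,0,:] − Σₗ aₗ[0]bₗ[0]cₗ = [-6, -2, 8] − (0)·(-2)·[-1, 1, -1] − (1)·(-2)·[1, 0, -2] = [-4, -2, 4]. Then w[k] = R[0,0,k] / 2 for each k, giving w = [-4, -2, 4] / 2 = [-2, -1, 2].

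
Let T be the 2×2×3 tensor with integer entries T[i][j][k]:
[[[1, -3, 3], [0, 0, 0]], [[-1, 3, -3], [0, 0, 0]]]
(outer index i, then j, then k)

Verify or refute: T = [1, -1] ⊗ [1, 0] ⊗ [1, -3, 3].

Yes

Reconstruct entrywise from the claimed factors. For example, T[1,0,0] = -1 and Σₗ aₗ[1]bₗ[0]cₗ[0] = (-1)·(1)·(1) = -1; checking all 12 entries, every one matches. The claim holds.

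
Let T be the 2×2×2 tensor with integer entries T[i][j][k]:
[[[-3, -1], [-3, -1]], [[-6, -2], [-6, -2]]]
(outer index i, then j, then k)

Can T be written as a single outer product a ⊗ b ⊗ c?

Yes

If T = a ⊗ b ⊗ c then every fibre of T is a multiple of the corresponding factor, so read the factors off the fibres through the nonzero entry T[0,0,0] = -3.
The mode-1 fibre T[:,0,0] = [-3, -6] gives a = [1, 2] (primitive direction); the mode-2 fibre T[0,:,0] = [-3, -3] gives b = [1, 1]; then c[k] = T[0,0,k] / (a[0]·b[0]) = [-3, -1] / 1 = [-3, -1].
Expanding [1, 2] ⊗ [1, 1] ⊗ [-3, -1] reproduces all 8 entries of T, so T = [1, 2] ⊗ [1, 1] ⊗ [-3, -1] and rank(T) ≤ 1.
Equivalently every frontal slice T[:,:,k] is c[k] times the rank-1 matrix [1, 2] ⊗ [1, 1]. So T has rank 1 (it is nonzero).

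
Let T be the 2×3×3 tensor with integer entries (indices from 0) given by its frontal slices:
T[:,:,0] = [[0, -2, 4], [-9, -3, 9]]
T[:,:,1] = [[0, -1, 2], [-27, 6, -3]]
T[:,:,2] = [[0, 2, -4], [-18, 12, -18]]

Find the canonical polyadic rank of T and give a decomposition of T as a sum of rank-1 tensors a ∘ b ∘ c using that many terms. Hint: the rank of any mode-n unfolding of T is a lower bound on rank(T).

Lower bound: the mode-1 unfolding of T (rows indexed by i, columns by (j,k) = (0,0), (0,1), (0,2), (1,0), (1,1), (1,2), (2,0), (2,1), (2,2)) is [[0, 0, 0, -2, -1, 2, 4, 2, -4], [-9, -27, -18, -3, 6, 12, 9, -3, -18]].
There the 2×2 minor on rows i ∈ {0, 1}, columns (j,k) ∈ {(0,0), (1,0)} is det [[0, -2], [-9, -3]] = -18 ≠ 0, so this unfolding has rank ≥ 2; CP rank is at least every unfolding rank, so rank(T) ≥ 2. (Unfolding ranks only ever bound the CP rank from below — rank(T) can be strictly larger than all of them — so the matching upper bound has to come from an explicit 2-term decomposition.)
Upper bound — finding two terms. Write S_k = T[:,:,k] for the frontal slices: S₀ = [[0, -2, 4], [-9, -3, 9]], S₁ = [[0, -1, 2], [-27, 6, -3]], S₂ = [[0, 2, -4], [-18, 12, -18]].
If T = a₁ ∘ b₁ ∘ c₁ + a₂ ∘ b₂ ∘ c₂ then each S_k = c₁[k]·a₁b₁ᵀ + c₂[k]·a₂b₂ᵀ. S₀ and S₁ are linearly independent, so a₁b₁ᵀ and a₂b₂ᵀ must span the same plane of matrices: they are the rank-1 matrices of the form x·S₀ + y·S₁.
The 2×2 minor of x·S₀ + y·S₁ on rows {0,1}, columns {0,1} is −18·x² − 63·xy − 27·y² = (-9)·(x + 3·y)(2·x + y), vanishing at (x:y) = (3:-1) and (1:-2).
M₁ = 3·S₀ − S₁ = [[0, -5, 10], [0, -15, 30]] = (-5)·[1, 3][0, 1, -2]ᵀ and M₂ = S₀ − 2·S₁ = [[0, 0, 0], [45, -15, 15]] = 15·[0, 1][3, -1, 1]ᵀ, so take a₁ = [1, 3], b₁ = [0, 1, -2], a₂ = [0, 1], b₂ = [3, -1, 1].
Each slice is an integer combination of E₁ = a₁b₁ᵀ and E₂ = a₂b₂ᵀ: S₀ = −2·E₁ − 3·E₂, S₁ = −E₁ − 9·E₂, S₂ = 2·E₁ − 6·E₂; reading off coefficients, c₁ = [-2, -1, 2] and c₂ = [-3, -9, -6].
Hence T = [1, 3] ∘ [0, 1, -2] ∘ [-2, -1, 2] + [0, 1] ∘ [3, -1, 1] ∘ [-3, -9, -6], so rank(T) ≤ 2.
These bounds meet, so rank(T) = 2.

rank(T) = 2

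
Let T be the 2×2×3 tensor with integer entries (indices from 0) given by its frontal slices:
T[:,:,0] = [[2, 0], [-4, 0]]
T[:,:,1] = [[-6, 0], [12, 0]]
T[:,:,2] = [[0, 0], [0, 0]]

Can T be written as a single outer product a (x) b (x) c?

Yes

If T = a (x) b (x) c then every fibre of T is a multiple of the corresponding factor, so read the factors off the fibres through the nonzero entry T[0,0,0] = 2.
The mode-1 fibre T[:,0,0] = [2, -4] gives a = [1, -2] (primitive direction); the mode-2 fibre T[0,:,0] = [2, 0] gives b = [1, 0]; then c[k] = T[0,0,k] / (a[0]·b[0]) = [2, -6, 0] / 1 = [2, -6, 0].
Expanding [1, -2] (x) [1, 0] (x) [2, -6, 0] reproduces all 12 entries of T, so T = [1, -2] (x) [1, 0] (x) [2, -6, 0] and rank(T) ≤ 1.
Equivalently every frontal slice T[:,:,k] is c[k] times the rank-1 matrix [1, -2] (x) [1, 0]. So T has rank 1 (it is nonzero).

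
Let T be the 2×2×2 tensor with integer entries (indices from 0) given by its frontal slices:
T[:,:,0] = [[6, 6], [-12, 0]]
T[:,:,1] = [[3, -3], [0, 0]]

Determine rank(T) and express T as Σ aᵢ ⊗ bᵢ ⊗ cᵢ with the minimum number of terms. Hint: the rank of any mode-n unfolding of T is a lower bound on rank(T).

rank(T) = 2

Lower bound: the mode-1 unfolding of T (rows indexed by i, columns by (j,k) = (0,0), (0,1), (1,0), (1,1)) is [[6, 3, 6, -3], [-12, 0, 0, 0]].
There the 2×2 minor on rows i ∈ {0, 1}, columns (j,k) ∈ {(0,0), (0,1)} is det [[6, 3], [-12, 0]] = 36 ≠ 0, so this unfolding has rank ≥ 2; CP rank is at least every unfolding rank, so rank(T) ≥ 2. (Unfolding ranks only ever bound the CP rank from below — rank(T) can be strictly larger than all of them — so the matching upper bound has to come from an explicit 2-term decomposition.)
Upper bound — finding two terms. Write S_k = T[:,:,k] for the frontal slices: S₀ = [[6, 6], [-12, 0]], S₁ = [[3, -3], [0, 0]].
If T = a₁ ⊗ b₁ ⊗ c₁ + a₂ ⊗ b₂ ⊗ c₂ then each S_k = c₁[k]·a₁b₁ᵀ + c₂[k]·a₂b₂ᵀ. S₀ and S₁ are linearly independent, so a₁b₁ᵀ and a₂b₂ᵀ must span the same plane of matrices: they are the rank-1 matrices of the form x·S₀ + y·S₁.
det(x·S₀ + y·S₁) is 72·x² − 36·xy = 36·(2·x − y)(x), vanishing at (x:y) = (1:2) and (0:1).
M₁ = S₀ + 2·S₁ = [[12, 0], [-12, 0]] = 12·[1, -1][1, 0]ᵀ and M₂ = S₁ = [[3, -3], [0, 0]] = 3·[1, 0][1, -1]ᵀ, so take a₁ = [1, -1], b₁ = [1, 0], a₂ = [1, 0], b₂ = [1, -1].
Each slice is an integer combination of E₁ = a₁b₁ᵀ and E₂ = a₂b₂ᵀ: S₀ = 12·E₁ − 6·E₂, S₁ = 3·E₂; reading off coefficients, c₁ = [12, 0] and c₂ = [-6, 3].
Hence T = [1, -1] ⊗ [1, 0] ⊗ [12, 0] + [1, 0] ⊗ [1, -1] ⊗ [-6, 3], so rank(T) ≤ 2.
These bounds meet, so rank(T) = 2.
Check entry T[1,1,0] = 0: (-1)·(0)·(12) + (0)·(-1)·(-6) = 0.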